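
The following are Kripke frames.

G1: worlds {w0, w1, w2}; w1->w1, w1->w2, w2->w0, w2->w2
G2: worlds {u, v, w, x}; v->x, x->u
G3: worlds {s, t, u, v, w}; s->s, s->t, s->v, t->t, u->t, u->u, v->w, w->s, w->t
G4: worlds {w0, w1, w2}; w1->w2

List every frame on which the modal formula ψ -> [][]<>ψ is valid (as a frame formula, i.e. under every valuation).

This is the axiom for a generalized confluence (Geach) condition; its first-order frame correspondent is forall x forall z (x R^2 z -> exists w (x = w & zRw)).
G1: fails — w1R²w0 but no w with w1=w and w0Rw.
G2: fails — vR²u but no t with v=t and uRt.
G3: fails — sR²t but no w* with s=w* and tRw*.
G4: ✓.

G4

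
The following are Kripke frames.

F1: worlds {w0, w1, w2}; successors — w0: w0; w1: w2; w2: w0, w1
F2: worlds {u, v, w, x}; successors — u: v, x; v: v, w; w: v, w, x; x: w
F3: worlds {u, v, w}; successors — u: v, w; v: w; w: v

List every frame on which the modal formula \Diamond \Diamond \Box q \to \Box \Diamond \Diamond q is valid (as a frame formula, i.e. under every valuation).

The schema corresponds to a generalized confluence (Geach) condition: \forall x \forall y \forall z ((x R^2 y \wedge xRz) \to \exists w (yRw \wedge z R^2 w)).
F1: ✓.
F2: ✓.
F3: fails — uR²v, uRv but no t with vRt and vR²t.

F1, F2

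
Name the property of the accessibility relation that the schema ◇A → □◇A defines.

This schema is the 5 axiom.
Its frame correspondent is the Euclidean property — ∀x ∀y ∀z (Rxy ∧ Rxz → Ryz).

the Euclidean property: ∀x ∀y ∀z (Rxy ∧ Rxz → Ryz)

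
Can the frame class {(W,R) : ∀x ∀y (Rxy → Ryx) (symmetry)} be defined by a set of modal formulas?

This is a Sahlqvist condition; the B axiom r → □◇r defines it.
Suppose r→□◇r is valid. Take Rxy and set V(r)={x}. Then r at x, so □◇r at x, so ◇r at y, so some z with Ryz has r; z=x, i.e. Ryx.

Definable; r → □◇r defines it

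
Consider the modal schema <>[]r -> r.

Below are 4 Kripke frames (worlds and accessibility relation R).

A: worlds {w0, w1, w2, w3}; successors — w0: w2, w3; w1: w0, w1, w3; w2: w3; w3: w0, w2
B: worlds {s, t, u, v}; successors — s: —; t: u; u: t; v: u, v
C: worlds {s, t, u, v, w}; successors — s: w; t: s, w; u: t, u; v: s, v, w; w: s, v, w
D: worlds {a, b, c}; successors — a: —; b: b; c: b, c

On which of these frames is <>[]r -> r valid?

none

Frame correspondent (Sahlqvist): forall x forall y (Rxy -> Ryx) — i.e. symmetry.
A: fails — Rw1w0 but not Rw0w1.
B: fails — Rvu but not Ruv.
C: fails — Rut but not Rtu.
D: fails — Rcb but not Rbc.
Valid on no frame.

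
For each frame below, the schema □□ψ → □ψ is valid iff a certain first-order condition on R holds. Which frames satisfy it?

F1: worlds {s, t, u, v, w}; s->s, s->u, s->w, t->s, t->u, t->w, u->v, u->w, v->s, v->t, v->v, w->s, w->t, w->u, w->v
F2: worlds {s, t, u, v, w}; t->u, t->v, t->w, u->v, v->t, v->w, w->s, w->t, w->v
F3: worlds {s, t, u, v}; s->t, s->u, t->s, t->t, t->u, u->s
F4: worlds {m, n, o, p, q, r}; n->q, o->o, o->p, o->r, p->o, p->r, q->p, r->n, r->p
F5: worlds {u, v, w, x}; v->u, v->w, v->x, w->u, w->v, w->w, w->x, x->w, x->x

F5

The schema corresponds to density: ∀x ∀y (Rxy → ∃z (Rxz ∧ Rzy)).
F1: fails — Ruw but no z with Ruz and Rzw.
F2: fails — Ruv but no z with Ruz and Rzv.
F3: fails — Rus but no z with Ruz and Rzs.
F4: fails — Rrn but no z with Rrz and Rzn.
F5: condition met.
Valid on: F5.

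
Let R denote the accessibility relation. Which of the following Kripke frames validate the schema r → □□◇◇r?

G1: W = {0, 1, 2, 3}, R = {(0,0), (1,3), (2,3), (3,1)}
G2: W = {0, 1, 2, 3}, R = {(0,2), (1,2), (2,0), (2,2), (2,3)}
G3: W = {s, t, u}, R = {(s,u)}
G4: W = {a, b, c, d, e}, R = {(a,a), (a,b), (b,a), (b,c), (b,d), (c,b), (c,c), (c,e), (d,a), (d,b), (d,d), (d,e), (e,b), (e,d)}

G3

This is the axiom for a generalized confluence (Geach) condition; its first-order frame correspondent is ∀x ∀z (xR²z → ∃w (x = w ∧ zR²w)).
G1: fails — 2R²1 but no w with 2=w and 1R²w.
G2: fails — 0R²3 but no w with 0=w and 3R²w.
G3: satisfies the condition.
G4: fails — eR²a but no w with e=w and aR²w.
Valid on: G3.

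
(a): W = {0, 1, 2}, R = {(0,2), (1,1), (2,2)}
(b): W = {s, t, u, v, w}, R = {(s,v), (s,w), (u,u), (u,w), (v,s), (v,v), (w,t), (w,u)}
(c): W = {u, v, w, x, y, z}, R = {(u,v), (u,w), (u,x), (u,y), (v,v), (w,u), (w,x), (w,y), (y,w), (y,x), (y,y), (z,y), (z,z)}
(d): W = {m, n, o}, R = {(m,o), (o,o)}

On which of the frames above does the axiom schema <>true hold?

(a)

This is the axiom for seriality; its first-order frame correspondent is forall x exists y Rxy.
(a): holds.
(b): fails — world t has no successor.
(c): fails — world x has no successor.
(d): fails — world n has no successor.
Valid on: (a).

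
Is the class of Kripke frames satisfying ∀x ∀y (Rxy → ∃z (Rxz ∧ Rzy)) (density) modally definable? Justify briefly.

This is a Sahlqvist condition; the C4 axiom □□p → □p defines it.
Suppose □□p→□p is valid. Take Rxy and set V(p)={w : xR²w}. Then □□p at x, so □p at x, so p at y, i.e. ∃z(Rxz∧Rzy).

Yes, by □□p → □p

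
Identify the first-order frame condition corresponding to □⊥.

emptiness of R: ∀x ∀y ¬Rxy

□⊥ is valid iff no world has any successor (otherwise □⊥ fails at any world with one).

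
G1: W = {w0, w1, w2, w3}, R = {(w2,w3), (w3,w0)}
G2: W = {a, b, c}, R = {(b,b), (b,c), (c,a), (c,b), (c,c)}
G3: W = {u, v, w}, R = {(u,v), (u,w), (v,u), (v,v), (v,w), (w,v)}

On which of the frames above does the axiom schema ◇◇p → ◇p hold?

none

The schema corresponds to transitivity: ∀x ∀y ∀z (Rxy ∧ Ryz → Rxz).
G1: fails — Rw2w3 and Rw3w0 but not Rw2w0.
G2: fails — Rbc and Rca but not Rba.
G3: fails — Ruv and Rvu but not Ruu.
Valid on no frame.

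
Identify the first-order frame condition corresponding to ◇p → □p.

Partial functionality

Suppose ◇p→□p is valid. Take Rxy, Rxz and set V(p)={y}. Then ◇p at x, so □p at x, so p at z, i.e. z=y.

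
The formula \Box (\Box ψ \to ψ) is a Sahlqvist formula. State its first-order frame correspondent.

Shift-reflexivity

Suppose □(□ψ→ψ) is valid. Take Rxy and set V(ψ)={w : Ryw}. Then at y, □ψ holds; since □(□ψ→ψ) at x, □ψ→ψ at y, so ψ at y, i.e. Ryy.
Conversely, on a frame with shift-reflexivity the schema holds at every world under every valuation.
So the correspondent is shift-reflexivity.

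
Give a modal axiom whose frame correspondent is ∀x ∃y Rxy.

A defining formula is □p → ◇p (the D axiom).
Suppose □p→◇p is valid. At any x set V(p)=W. Then □p at x, so ◇p at x, so x has a successor.

□p → ◇p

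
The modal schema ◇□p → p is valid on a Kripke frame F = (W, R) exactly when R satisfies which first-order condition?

This schema is equivalent to the B axiom p → □◇p.
Its frame correspondent is symmetry — ∀x ∀y (Rxy → Ryx).

Symmetry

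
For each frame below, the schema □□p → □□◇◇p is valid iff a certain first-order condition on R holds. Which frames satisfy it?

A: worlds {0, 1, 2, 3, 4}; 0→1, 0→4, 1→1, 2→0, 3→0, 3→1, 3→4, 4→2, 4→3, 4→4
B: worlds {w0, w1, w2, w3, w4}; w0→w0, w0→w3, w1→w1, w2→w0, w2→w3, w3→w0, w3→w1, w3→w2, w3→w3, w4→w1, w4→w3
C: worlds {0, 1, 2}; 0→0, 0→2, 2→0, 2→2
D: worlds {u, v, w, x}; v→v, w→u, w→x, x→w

This is the axiom for a generalized confluence (Geach) condition; its first-order frame correspondent is ∀x ∀z (xR²z → ∃w (xR²w ∧ zR²w)).
A: ✓.
B: ✓.
C: ✓.
D: fails — xR²u but no t with xR²t and uR²t.

A, B, C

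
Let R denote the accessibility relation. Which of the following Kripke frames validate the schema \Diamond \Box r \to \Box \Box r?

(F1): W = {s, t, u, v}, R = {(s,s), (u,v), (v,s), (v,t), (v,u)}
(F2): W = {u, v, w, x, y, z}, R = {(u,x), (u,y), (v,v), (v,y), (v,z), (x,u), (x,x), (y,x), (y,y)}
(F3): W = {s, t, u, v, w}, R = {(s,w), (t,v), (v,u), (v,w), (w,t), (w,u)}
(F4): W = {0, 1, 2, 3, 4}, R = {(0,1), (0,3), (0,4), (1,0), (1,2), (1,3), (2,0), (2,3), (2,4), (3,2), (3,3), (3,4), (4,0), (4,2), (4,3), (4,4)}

none

This is the axiom for a generalized confluence (Geach) condition; its first-order frame correspondent is \forall x \forall y \forall z ((xRy \wedge x R^2 z) \to \exists w (yRw \wedge z = w)).
(F1): fails — vRs, vR²v but no w with sRw and v=w.
(F2): fails — uRx, uR²y but no t with xRt and y=t.
(F3): fails — vRu, vR²t but no w* with uRw* and t=w*.
(F4): fails — 0R1, 0R²4 but no w with 1Rw and 4=w.
Valid on no frame.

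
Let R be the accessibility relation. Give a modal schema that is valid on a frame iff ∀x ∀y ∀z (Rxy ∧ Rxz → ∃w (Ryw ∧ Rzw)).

The condition is convergence. The .2 schema ◇□r → □◇r defines it.

◇□r → □◇r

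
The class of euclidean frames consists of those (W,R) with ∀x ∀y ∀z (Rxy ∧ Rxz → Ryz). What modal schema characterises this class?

A defining formula is ◇r → □◇r (the 5 axiom).
Suppose ◇r→□◇r is valid. Take Rxy, Rxz and set V(r)={y}. Then ◇r at x, so □◇r at x, so ◇r at z, so some w with Rzw has r; w=y, i.e. Rzy. By symmetry of the argument, Ryz.

◇r → □◇r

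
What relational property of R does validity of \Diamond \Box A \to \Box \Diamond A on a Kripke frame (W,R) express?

This schema is the .2 axiom.
It corresponds to convergence: \forall x \forall y \forall z (Rxy \wedge Rxz \to \exists w (Ryw \wedge Rzw)).

convergence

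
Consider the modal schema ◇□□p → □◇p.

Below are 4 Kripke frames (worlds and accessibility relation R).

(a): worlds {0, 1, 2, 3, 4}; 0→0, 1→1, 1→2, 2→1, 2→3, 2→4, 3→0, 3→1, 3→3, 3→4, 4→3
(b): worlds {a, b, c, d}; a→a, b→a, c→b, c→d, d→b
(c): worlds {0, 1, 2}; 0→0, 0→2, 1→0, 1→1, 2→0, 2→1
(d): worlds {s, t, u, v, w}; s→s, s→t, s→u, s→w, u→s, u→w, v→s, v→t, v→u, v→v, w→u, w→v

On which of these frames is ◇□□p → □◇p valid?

(c)

The schema corresponds to a generalized confluence (Geach) condition: ∀x ∀y ∀z ((xRy ∧ xRz) → ∃w (yR²w ∧ zRw)).
(a): fails — 3R0, 3R1 but no w with 0R²w and 1Rw.
(b): fails — cRb, cRd but no w with bR²w and dRw.
(c): condition met.
(d): fails — sRs, sRt but no w* with sR²w* and tRw*.
Valid on: (c).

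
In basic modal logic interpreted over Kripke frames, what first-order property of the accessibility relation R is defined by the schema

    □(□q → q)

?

This schema is the T□ axiom.
Its frame correspondent is shift-reflexivity — ∀x ∀y (Rxy → Ryy).

Shift-reflexivity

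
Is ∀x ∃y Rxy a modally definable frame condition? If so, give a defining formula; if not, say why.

This is a Sahlqvist condition; the D axiom □p → ◇p defines it.

Yes — defined by □p → ◇p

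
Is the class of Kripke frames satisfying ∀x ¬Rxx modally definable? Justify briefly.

Any modally definable frame class is closed under surjective bounded morphisms.
The 2-cycle (worlds 0,1 with 0→1→0) is irreflexive, and the map sending every world to a single reflexive point • is a surjective bounded morphism (forth: every edge maps to (•,•); back: every world has a successor). So any modal formula valid on the 2-cycle is also valid on the reflexive point, which is not irreflexive.
So the class is not modally definable.

No — not modally definable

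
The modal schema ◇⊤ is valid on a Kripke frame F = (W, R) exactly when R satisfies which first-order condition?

seriality

◇⊤ holds at w iff w has a successor, so frame-validity of ◇⊤ is exactly seriality. Equivalently via □A → ◇A:
Suppose □A→◇A is valid. At any x set V(A)=W. Then □A at x, so ◇A at x, so x has a successor.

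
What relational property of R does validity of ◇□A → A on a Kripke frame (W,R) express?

symmetry: ∀x ∀y (Rxy → Ryx)

Replacing A by ¬A and contraposing gives the equivalent schema A → □◇A.
Suppose A→□◇A is valid. Take Rxy and set V(A)={x}. Then A at x, so □◇A at x, so ◇A at y, so some z with Ryz has A; z=x, i.e. Ryx.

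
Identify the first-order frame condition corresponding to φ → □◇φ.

Symmetry

Suppose φ→□◇φ is valid. Take Rxy and set V(φ)={x}. Then φ at x, so □◇φ at x, so ◇φ at y, so some z with Ryz has φ; z=x, i.e. Ryx.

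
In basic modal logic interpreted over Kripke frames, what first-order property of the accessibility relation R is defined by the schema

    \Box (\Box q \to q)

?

Suppose □(□q→q) is valid. Take Rxy and set V(q)={w : Ryw}. Then at y, □q holds; since □(□q→q) at x, □q→q at y, so q at y, i.e. Ryy.
The converse is a direct semantic check.
Frame condition: \forall x \forall y (Rxy \to Ryy).

Shift-reflexivity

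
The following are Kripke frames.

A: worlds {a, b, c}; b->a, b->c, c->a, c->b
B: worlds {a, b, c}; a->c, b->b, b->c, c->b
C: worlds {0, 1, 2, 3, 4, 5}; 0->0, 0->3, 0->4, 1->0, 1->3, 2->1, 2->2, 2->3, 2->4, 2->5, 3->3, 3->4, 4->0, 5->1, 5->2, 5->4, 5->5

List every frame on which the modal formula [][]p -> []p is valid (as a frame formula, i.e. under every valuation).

The schema corresponds to density: forall x forall y (Rxy -> exists z (Rxz & Rzy)).
A: fails — Rcb but no z with Rcz and Rzb.
B: fails — Rac but no z with Raz and Rzc.
C: satisfies the condition.
Valid on: C.

C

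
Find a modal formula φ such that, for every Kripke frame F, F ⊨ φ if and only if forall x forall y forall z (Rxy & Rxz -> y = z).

This is partial functionality; the standard corresponding axiom is CD: ◇s → □s.
Suppose ◇s→□s is valid. Take Rxy, Rxz and set V(s)={y}. Then ◇s at x, so □s at x, so s at z, i.e. z=y.

◇s → □s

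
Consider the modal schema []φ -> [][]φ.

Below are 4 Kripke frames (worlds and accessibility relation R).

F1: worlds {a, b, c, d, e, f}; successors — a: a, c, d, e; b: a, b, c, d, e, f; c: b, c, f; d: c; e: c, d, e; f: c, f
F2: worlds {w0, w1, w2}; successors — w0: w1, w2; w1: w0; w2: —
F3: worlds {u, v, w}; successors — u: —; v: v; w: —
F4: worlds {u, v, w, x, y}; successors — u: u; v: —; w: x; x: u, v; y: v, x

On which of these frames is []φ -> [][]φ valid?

F3

The schema corresponds to transitivity: forall x forall y forall z (Rxy & Ryz -> Rxz).
F1: fails — Rec and Rcb but not Reb.
F2: fails — Rw0w1 and Rw1w0 but not Rw0w0.
F3: condition met.
F4: fails — Ryx and Rxu but not Ryu.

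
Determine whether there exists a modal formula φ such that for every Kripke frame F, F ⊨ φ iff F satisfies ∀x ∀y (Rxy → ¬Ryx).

No

Modal frame validity is preserved under surjective bounded morphisms.
The 4-cycle (worlds a,b,c,d with a→b→c→d→a) is asymmetric. Mapping every world to a single reflexive point • is a surjective bounded morphism, and the reflexive point is not asymmetric (R•• but asymmetry requires ¬R••).
So no modal formula (or set of formulas) defines exactly the asymmetric frames.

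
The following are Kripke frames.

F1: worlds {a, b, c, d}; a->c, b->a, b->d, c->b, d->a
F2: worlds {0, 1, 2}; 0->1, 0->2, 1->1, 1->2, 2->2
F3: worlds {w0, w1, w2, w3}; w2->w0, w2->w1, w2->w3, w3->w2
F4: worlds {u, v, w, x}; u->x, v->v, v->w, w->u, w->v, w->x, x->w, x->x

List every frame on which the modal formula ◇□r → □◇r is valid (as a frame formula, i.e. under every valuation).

The schema corresponds to convergence: ∀x ∀y ∀z (Rxy ∧ Rxz → ∃w (Ryw ∧ Rzw)).
F1: fails — Rba and Rbd but a and d have no common successor.
F2: ✓.
F3: fails — Rw2w0 and Rw2w0 but w0 and w0 have no common successor.
F4: fails — Rwu and Rwv but u and v have no common successor.

F2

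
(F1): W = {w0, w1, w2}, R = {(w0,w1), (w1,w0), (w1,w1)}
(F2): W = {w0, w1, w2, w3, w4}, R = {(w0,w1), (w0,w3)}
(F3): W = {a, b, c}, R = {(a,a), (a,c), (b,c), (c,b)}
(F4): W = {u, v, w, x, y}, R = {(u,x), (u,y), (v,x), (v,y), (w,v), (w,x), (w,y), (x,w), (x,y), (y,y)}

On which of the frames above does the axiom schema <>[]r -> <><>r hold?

This is the axiom for a generalized confluence (Geach) condition; its first-order frame correspondent is forall x forall y (xRy -> exists w (yRw & x R^2 w)).
(F1): ✓.
(F2): fails — w0Rw1 but no w with w1Rw and w0R²w.
(F3): ✓.
(F4): ✓.

(F1), (F3), (F4)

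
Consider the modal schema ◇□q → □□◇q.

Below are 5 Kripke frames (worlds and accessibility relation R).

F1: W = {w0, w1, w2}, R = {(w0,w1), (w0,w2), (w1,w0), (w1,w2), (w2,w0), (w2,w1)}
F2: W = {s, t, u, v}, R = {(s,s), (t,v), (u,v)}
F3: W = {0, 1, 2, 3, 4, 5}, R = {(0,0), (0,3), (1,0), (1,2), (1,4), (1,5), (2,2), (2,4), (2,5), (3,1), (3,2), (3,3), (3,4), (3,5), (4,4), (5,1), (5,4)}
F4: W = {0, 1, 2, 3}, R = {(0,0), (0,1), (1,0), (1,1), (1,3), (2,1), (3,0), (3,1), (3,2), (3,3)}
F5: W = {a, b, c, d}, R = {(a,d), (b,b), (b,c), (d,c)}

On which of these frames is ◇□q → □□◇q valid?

F1, F2, F4

This is the axiom for a generalized confluence (Geach) condition; its first-order frame correspondent is ∀x ∀y ∀z ((xRy ∧ xR²z) → ∃w (yRw ∧ zRw)).
F1: condition met.
F2: condition met.
F3: fails — 0R0, 0R²2 but no w with 0Rw and 2Rw.
F4: condition met.
F5: fails — aRd, aR²c but no w with dRw and cRw.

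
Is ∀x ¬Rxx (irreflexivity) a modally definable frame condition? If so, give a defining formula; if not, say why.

Not definable by any modal formula

Modal frame validity is preserved under surjective bounded morphisms.
The 2-cycle (worlds s,t with s→t→s) is irreflexive, and the map sending every world to a single reflexive point • is a surjective bounded morphism (forth: every edge maps to (•,•); back: every world has a successor). So any modal formula valid on the 2-cycle is also valid on the reflexive point, which is not irreflexive.
So no modal formula (or set of formulas) defines exactly the irreflexive frames.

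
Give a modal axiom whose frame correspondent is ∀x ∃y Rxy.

□r → ◇r

The condition is seriality. The D schema □r → ◇r defines it.
Suppose □r→◇r is valid. At any x set V(r)=W. Then □r at x, so ◇r at x, so x has a successor.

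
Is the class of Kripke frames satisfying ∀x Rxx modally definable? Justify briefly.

Yes — defined by □p → p

Yes: it is reflexivity, defined by the T schema □p → p.
Suppose □p→p is valid. At any x set V(p)={w : Rxw}. Then □p holds at x, so p holds at x, i.e. Rxx.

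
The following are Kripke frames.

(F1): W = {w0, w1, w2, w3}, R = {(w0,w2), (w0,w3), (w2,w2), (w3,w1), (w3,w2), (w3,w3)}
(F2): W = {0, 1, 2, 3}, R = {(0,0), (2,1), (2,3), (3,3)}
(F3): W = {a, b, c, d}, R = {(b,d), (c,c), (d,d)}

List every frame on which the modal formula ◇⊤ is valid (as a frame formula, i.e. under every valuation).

none

The schema corresponds to seriality: ∀x ∃y Rxy.
(F1): fails — world w1 has no successor.
(F2): fails — world 1 has no successor.
(F3): fails — world a has no successor.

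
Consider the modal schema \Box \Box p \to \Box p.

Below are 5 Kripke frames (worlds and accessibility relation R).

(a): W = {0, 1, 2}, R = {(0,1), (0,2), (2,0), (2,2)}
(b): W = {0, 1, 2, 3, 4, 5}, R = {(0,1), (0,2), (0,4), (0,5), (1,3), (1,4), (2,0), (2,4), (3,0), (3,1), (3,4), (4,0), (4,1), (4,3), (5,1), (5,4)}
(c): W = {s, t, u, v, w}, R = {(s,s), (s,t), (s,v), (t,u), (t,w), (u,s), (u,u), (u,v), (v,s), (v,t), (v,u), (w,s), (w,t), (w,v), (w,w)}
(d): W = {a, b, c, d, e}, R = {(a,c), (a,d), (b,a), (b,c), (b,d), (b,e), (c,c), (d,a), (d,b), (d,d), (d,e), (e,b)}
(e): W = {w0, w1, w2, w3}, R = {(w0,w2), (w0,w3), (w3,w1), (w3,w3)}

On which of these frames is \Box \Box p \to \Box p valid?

(c)

The schema corresponds to density: \forall x \forall y (Rxy \to \exists z (Rxz \wedge Rzy)).
(a): fails — R01 but no z with R0z and Rz1.
(b): fails — R02 but no z with R0z and Rz2.
(c): ✓.
(d): fails — Reb but no z with Rez and Rzb.
(e): fails — Rw0w2 but no z with Rw0z and Rzw2.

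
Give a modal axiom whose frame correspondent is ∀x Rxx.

□q → q

The condition is reflexivity. The T schema □q → q defines it.
Suppose □q→q is valid. At any x set V(q)={w : Rxw}. Then □q holds at x, so q holds at x, i.e. Rxx.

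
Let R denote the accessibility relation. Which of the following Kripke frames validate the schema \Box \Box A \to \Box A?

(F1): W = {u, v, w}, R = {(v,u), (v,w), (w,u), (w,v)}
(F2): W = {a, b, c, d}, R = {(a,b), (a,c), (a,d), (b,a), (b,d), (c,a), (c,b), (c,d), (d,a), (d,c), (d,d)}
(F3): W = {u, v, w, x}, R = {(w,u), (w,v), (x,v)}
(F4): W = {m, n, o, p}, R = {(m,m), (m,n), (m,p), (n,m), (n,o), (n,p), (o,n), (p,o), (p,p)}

(F2)

This is the axiom for density; its first-order frame correspondent is \forall x \forall y (Rxy \to \exists z (Rxz \wedge Rzy)).
(F1): fails — Rwv but no z with Rwz and Rzv.
(F2): satisfies the condition.
(F3): fails — Rwu but no z with Rwz and Rzu.
(F4): fails — Ron but no z with Roz and Rzn.
Valid on: (F2).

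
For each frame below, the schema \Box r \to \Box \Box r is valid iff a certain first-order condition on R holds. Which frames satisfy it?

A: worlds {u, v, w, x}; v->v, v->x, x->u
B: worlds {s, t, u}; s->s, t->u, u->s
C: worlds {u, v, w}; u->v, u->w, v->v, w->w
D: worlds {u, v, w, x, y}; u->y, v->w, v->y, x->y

The schema corresponds to transitivity: \forall x \forall y \forall z (Rxy \wedge Ryz \to Rxz).
A: fails — Rvx and Rxu but not Rvu.
B: fails — Rtu and Rus but not Rts.
C: holds.
D: holds.

C, D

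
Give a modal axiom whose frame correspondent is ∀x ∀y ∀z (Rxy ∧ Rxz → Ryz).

A defining formula is ◇p → □◇p (the 5 axiom).

◇p → □◇p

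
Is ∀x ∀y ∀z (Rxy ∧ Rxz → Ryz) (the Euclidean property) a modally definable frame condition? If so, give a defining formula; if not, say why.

Yes: it is the Euclidean property, defined by the 5 schema ◇q → □◇q.
Suppose ◇q→□◇q is valid. Take Rxy, Rxz and set V(q)={y}. Then ◇q at x, so □◇q at x, so ◇q at z, so some w with Rzw has q; w=y, i.e. Rzy. By symmetry of the argument, Ryz.

Yes, by ◇q → □◇q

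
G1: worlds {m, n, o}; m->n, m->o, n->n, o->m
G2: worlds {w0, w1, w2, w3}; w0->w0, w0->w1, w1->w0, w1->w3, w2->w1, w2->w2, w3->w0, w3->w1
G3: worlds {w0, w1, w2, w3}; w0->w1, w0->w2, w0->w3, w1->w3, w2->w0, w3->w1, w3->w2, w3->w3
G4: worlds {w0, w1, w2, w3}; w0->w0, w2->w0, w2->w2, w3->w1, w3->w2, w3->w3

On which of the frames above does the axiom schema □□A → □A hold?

Frame correspondent (Sahlqvist): ∀x ∀y (Rxy → ∃z (Rxz ∧ Rzy)) — i.e. density.
G1: fails — Rom but no z with Roz and Rzm.
G2: fails — Rw1w3 but no z with Rw1z and Rzw3.
G3: fails — Rw2w0 but no z with Rw2z and Rzw0.
G4: ✓.
Valid on: G4.

G4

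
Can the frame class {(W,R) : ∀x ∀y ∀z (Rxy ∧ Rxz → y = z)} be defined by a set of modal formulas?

Yes, by ◇p → □p

This is a Sahlqvist condition; the CD axiom ◇p → □p defines it.
Suppose ◇p→□p is valid. Take Rxy, Rxz and set V(p)={y}. Then ◇p at x, so □p at x, so p at z, i.e. z=y.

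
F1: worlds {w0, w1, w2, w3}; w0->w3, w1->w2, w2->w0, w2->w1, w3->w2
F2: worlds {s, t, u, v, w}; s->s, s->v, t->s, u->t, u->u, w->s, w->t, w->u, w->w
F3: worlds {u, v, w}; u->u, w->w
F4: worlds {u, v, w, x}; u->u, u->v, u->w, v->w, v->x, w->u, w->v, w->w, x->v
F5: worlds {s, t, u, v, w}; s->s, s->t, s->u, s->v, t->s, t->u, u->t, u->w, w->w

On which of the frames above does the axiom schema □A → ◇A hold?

F1, F4

Frame correspondent (Sahlqvist): ∀x ∃y Rxy — i.e. seriality.
F1: satisfies the condition.
F2: fails — world v has no successor.
F3: fails — world v has no successor.
F4: satisfies the condition.
F5: fails — world v has no successor.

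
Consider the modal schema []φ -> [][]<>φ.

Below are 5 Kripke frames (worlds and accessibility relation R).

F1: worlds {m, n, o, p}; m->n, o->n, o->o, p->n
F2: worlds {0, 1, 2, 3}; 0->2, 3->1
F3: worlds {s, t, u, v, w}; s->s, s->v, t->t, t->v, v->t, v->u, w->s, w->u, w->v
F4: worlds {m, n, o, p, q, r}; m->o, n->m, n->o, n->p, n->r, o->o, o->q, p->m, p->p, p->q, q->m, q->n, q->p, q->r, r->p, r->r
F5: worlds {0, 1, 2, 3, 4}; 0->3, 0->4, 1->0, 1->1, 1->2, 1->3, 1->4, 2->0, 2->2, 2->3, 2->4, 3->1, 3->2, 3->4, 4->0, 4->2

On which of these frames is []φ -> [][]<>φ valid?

Frame correspondent (Sahlqvist): forall x forall z (x R^2 z -> exists w (xRw & zRw)) — i.e. a generalized confluence (Geach) condition.
F1: fails — oR²n but no w with oRw and nRw.
F2: satisfies the condition.
F3: fails — sR²u but no w* with sRw* and uRw*.
F4: fails — mR²q but no w with mRw and qRw.
F5: fails — 0R²4 but no w with 0Rw and 4Rw.
Valid on: F2.

F2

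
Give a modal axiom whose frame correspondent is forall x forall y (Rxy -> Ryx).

A defining formula is p → □◇p (the B axiom).
Suppose p→□◇p is valid. Take Rxy and set V(p)={x}. Then p at x, so □◇p at x, so ◇p at y, so some z with Ryz has p; z=x, i.e. Ryx.

p → □◇p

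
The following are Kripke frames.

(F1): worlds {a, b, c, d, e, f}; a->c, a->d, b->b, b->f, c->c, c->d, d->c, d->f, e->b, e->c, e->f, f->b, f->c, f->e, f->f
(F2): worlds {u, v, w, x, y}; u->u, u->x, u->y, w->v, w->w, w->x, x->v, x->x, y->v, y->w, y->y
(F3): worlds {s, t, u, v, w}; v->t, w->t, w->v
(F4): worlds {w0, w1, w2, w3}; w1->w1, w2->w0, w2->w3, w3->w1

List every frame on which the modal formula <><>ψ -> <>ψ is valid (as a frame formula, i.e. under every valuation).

(F3)

This is the axiom for transitivity; its first-order frame correspondent is forall x forall y forall z (Rxy & Ryz -> Rxz).
(F1): fails — Rcd and Rdf but not Rcf.
(F2): fails — Ryw and Rwx but not Ryx.
(F3): holds.
(F4): fails — Rw2w3 and Rw3w1 but not Rw2w1.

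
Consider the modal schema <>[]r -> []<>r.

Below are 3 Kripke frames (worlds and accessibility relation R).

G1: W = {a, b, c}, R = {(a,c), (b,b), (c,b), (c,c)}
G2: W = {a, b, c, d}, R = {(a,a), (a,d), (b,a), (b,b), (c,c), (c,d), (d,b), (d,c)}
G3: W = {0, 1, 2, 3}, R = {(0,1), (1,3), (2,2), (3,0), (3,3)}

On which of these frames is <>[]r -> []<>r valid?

G1

This is the axiom for convergence; its first-order frame correspondent is forall x forall y forall z (Rxy & Rxz -> exists w (Ryw & Rzw)).
G1: holds.
G2: fails — Raa and Rad but a and d have no common successor.
G3: fails — R33 and R30 but 3 and 0 have no common successor.
Valid on: G1.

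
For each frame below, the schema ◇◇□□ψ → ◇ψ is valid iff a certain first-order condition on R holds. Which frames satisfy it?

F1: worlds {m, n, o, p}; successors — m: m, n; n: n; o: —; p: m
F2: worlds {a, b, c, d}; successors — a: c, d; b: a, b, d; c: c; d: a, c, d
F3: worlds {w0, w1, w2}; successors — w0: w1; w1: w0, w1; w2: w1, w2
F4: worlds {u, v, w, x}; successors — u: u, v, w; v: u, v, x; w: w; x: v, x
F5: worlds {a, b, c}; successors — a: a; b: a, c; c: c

Frame correspondent (Sahlqvist): ∀x ∀y (xR²y → ∃w (yR²w ∧ xRw)) — i.e. a generalized confluence (Geach) condition.
F1: fails — pR²n but no w with nR²w and pRw.
F2: fails — bR²c but no w with cR²w and bRw.
F3: ✓.
F4: fails — vR²w but no t with wR²t and vRt.
F5: ✓.

F3, F5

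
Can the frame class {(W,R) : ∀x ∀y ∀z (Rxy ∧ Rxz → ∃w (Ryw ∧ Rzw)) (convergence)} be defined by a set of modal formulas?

Definable; ◇□p → □◇p defines it

Yes: it is convergence, defined by the .2 schema ◇□p → □◇p.
Suppose ◇□p→□◇p is valid. Take Rxy, Rxz and set V(p)={w : Ryw}. Then □p at y so ◇□p at x, so □◇p at x, so ◇p at z, giving w with Rzw and Ryw.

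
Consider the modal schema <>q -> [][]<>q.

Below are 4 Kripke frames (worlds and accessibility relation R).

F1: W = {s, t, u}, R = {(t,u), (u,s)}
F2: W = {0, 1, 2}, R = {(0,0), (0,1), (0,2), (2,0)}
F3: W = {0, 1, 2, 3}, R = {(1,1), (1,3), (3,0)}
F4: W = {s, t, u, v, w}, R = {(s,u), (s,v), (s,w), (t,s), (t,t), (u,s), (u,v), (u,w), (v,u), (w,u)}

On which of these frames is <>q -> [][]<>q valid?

none

Frame correspondent (Sahlqvist): forall x forall y forall z ((xRy & x R^2 z) -> exists w (y = w & zRw)) — i.e. a generalized confluence (Geach) condition.
F1: fails — tRu, tR²s but no w with u=w and sRw.
F2: fails — 0R0, 0R²1 but no w with 0=w and 1Rw.
F3: fails — 1R1, 1R²0 but no w with 1=w and 0Rw.
F4: fails — sRu, sR²u but no w* with u=w* and uRw*.
Valid on no frame.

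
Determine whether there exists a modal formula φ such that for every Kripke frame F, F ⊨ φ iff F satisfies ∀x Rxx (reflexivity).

Yes: it is reflexivity, defined by the T schema □q → q.
Suppose □q→q is valid. At any x set V(q)={w : Rxw}. Then □q holds at x, so q holds at x, i.e. Rxx.

Yes, by □q → q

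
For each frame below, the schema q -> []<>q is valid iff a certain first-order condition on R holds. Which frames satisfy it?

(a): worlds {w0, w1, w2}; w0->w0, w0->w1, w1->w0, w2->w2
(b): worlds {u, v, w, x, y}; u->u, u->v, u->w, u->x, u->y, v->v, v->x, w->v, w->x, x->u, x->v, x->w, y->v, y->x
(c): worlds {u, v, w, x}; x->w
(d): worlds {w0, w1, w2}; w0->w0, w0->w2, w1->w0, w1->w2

This is the axiom for symmetry; its first-order frame correspondent is forall x forall y (Rxy -> Ryx).
(a): satisfies the condition.
(b): fails — Ruv but not Rvu.
(c): fails — Rxw but not Rwx.
(d): fails — Rw1w2 but not Rw2w1.
Valid on: (a).

(a)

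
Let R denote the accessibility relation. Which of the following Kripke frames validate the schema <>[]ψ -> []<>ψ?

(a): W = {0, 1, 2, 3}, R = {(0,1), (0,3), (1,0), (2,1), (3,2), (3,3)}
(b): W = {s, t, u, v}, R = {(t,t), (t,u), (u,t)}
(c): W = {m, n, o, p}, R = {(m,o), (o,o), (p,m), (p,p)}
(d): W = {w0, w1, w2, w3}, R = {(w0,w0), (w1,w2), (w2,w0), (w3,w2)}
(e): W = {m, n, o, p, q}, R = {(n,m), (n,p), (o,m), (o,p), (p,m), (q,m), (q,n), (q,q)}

(b), (d)

Frame correspondent (Sahlqvist): forall x forall y forall z (Rxy & Rxz -> exists w (Ryw & Rzw)) — i.e. convergence.
(a): fails — R01 and R03 but 1 and 3 have no common successor.
(b): condition met.
(c): fails — Rpm and Rpp but m and p have no common successor.
(d): condition met.
(e): fails — Rnm and Rnm but m and m have no common successor.
Valid on: (b), (d).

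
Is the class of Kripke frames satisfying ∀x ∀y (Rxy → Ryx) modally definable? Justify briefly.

The condition is symmetry. A defining modal formula is p → □◇p.
Suppose p→□◇p is valid. Take Rxy and set V(p)={x}. Then p at x, so □◇p at x, so ◇p at y, so some z with Ryz has p; z=x, i.e. Ryx.

Yes — defined by p → □◇p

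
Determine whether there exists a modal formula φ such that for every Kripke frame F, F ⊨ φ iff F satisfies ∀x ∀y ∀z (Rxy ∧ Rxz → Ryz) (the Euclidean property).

Yes: it is the Euclidean property, defined by the 5 schema ◇q → □◇q.
Suppose ◇q→□◇q is valid. Take Rxy, Rxz and set V(q)={y}. Then ◇q at x, so □◇q at x, so ◇q at z, so some w with Rzw has q; w=y, i.e. Rzy. By symmetry of the argument, Ryz.

Yes, by ◇q → □◇q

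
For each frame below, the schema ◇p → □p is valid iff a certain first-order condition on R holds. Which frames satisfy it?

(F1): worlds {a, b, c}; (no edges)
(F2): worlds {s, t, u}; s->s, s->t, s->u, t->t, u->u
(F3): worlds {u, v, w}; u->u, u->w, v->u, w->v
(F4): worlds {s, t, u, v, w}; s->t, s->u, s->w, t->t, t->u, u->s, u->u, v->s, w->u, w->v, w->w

The schema corresponds to partial functionality: ∀x ∀y ∀z (Rxy ∧ Rxz → y = z).
(F1): holds.
(F2): fails — s sees both s and t.
(F3): fails — u sees both u and w.
(F4): fails — s sees both t and u.
Valid on: (F1).

(F1)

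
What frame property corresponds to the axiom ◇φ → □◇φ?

Suppose ◇φ→□◇φ is valid. Take Rxy, Rxz and set V(φ)={y}. Then ◇φ at x, so □◇φ at x, so ◇φ at z, so some w with Rzw has φ; w=y, i.e. Rzy. By symmetry of the argument, Ryz.
Conversely, on a frame with the Euclidean property the schema holds at every world under every valuation.
So the correspondent is the Euclidean property.

the Euclidean property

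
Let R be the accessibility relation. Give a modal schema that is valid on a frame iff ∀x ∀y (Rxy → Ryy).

□(□q → q)

This is shift-reflexivity; the standard corresponding axiom is T□: □(□q → q).
Suppose □(□q→q) is valid. Take Rxy and set V(q)={w : Ryw}. Then at y, □q holds; since □(□q→q) at x, □q→q at y, so q at y, i.e. Ryy.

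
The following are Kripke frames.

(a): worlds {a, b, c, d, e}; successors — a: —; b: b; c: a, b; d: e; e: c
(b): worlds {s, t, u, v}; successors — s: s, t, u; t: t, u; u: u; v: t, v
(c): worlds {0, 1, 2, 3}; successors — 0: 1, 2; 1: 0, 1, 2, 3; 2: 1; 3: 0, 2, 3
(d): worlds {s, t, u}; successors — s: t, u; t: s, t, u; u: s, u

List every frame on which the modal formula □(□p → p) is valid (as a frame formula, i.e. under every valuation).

(b)

This is the axiom for shift-reflexivity; its first-order frame correspondent is ∀x ∀y (Rxy → Ryy).
(a): fails — Rec but not Rcc.
(b): ✓.
(c): fails — R10 but not R00.
(d): fails — Rus but not Rss.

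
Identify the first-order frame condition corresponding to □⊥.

□⊥ is valid iff no world has any successor (otherwise □⊥ fails at any world with one).

emptiness of R: ∀x ∀y ¬Rxy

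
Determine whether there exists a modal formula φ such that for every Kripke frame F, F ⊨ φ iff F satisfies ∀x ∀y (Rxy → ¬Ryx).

Modal frame validity is preserved under surjective bounded morphisms.
The 3-cycle (worlds w0,w1,w2 with w0→w1→w2→w0) is asymmetric. Mapping every world to a single reflexive point • is a surjective bounded morphism, and the reflexive point is not asymmetric (R•• but asymmetry requires ¬R••).
So the class is not modally definable.

No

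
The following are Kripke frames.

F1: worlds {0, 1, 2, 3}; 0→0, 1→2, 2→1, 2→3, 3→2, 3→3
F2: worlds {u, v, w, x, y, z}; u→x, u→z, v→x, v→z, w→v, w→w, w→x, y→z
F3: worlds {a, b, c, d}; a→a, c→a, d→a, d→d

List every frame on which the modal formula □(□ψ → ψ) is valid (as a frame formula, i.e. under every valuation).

Frame correspondent (Sahlqvist): ∀x ∀y (Rxy → Ryy) — i.e. shift-reflexivity.
F1: fails — R32 but not R22.
F2: fails — Ruz but not Rzz.
F3: holds.
Valid on: F3.

F3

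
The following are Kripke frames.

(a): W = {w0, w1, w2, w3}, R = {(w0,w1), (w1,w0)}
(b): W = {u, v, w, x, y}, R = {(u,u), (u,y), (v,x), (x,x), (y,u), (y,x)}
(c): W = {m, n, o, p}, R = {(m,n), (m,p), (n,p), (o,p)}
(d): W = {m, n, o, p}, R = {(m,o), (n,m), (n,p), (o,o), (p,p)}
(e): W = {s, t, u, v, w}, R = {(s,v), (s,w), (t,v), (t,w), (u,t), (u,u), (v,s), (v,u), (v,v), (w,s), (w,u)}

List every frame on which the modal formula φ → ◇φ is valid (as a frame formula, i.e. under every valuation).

This is the axiom for reflexivity; its first-order frame correspondent is ∀x Rxx.
(a): fails — world w0 does not see itself.
(b): fails — world v does not see itself.
(c): fails — world m does not see itself.
(d): fails — world m does not see itself.
(e): fails — world s does not see itself.

none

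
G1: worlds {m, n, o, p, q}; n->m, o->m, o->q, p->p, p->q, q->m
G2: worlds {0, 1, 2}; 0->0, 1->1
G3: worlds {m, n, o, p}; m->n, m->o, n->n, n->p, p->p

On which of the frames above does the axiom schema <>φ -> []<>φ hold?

Frame correspondent (Sahlqvist): forall x forall y forall z (Rxy & Rxz -> Ryz) — i.e. the Euclidean property.
G1: fails — Rnm and Rnm but not Rmm.
G2: holds.
G3: fails — Rmo and Rmo but not Roo.
Valid on: G2.

G2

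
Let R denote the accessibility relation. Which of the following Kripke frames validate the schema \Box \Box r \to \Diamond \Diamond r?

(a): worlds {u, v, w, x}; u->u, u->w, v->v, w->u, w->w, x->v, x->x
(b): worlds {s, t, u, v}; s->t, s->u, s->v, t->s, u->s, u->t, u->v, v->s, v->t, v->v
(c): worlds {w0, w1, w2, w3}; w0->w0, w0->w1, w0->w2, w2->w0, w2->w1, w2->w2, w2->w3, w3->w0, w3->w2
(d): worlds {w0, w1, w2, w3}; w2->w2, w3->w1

Frame correspondent (Sahlqvist): \forall x \exists w (x R^2 w \wedge x R^2 w) — i.e. a generalized confluence (Geach) condition.
(a): condition met.
(b): condition met.
(c): fails — at w1 but no w with w1R²w and w1R²w.
(d): fails — at w0 but no w with w0R²w and w0R²w.

(a), (b)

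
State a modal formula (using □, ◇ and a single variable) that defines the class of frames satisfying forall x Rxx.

□r → r

This is reflexivity; the standard corresponding axiom is T: □r → r.
Suppose □r→r is valid. At any x set V(r)={w : Rxw}. Then □r holds at x, so r holds at x, i.e. Rxx.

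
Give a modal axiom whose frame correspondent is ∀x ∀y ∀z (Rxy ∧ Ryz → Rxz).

□ψ → □□ψ

The condition is transitivity. The 4 schema □ψ → □□ψ defines it.
Suppose □ψ→□□ψ is valid. Take Rxy, Ryz and set V(ψ)={w : Rxw}. Then □ψ at x, so □□ψ at x, so □ψ at y, so ψ at z, i.e. Rxz.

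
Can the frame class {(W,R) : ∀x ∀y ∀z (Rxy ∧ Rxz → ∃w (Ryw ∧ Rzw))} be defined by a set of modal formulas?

The condition is convergence. A defining modal formula is ◇□p → □◇p.
Suppose ◇□p→□◇p is valid. Take Rxy, Rxz and set V(p)={w : Ryw}. Then □p at y so ◇□p at x, so □◇p at x, so ◇p at z, giving w with Rzw and Ryw.

Yes, by ◇□p → □◇p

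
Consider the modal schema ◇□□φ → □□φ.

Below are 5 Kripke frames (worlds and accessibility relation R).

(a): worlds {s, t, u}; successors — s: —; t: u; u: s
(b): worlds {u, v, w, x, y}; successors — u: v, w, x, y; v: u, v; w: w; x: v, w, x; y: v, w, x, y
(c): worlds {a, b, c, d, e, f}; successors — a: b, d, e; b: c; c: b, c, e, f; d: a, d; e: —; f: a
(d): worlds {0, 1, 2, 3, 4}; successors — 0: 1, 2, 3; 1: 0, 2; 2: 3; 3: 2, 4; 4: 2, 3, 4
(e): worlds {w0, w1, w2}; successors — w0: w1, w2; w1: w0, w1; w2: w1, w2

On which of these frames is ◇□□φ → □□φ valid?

Frame correspondent (Sahlqvist): ∀x ∀y ∀z ((xRy ∧ xR²z) → ∃w (yR²w ∧ z = w)) — i.e. a generalized confluence (Geach) condition.
(a): fails — tRu, tR²s but no w with uR²w and s=w.
(b): fails — uRw, uR²u but no t with wR²t and u=t.
(c): fails — aRb, aR²a but no w with bR²w and a=w.
(d): fails — 0R1, 0R²0 but no w with 1R²w and 0=w.
(e): holds.
Valid on: (e).

(e)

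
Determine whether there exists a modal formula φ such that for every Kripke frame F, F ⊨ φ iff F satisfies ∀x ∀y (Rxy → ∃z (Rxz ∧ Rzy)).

Yes, by □□q → □q

The condition is density. A defining modal formula is □□q → □q.
Suppose □□q→□q is valid. Take Rxy and set V(q)={w : xR²w}. Then □□q at x, so □q at x, so q at y, i.e. ∃z(Rxz∧Rzy).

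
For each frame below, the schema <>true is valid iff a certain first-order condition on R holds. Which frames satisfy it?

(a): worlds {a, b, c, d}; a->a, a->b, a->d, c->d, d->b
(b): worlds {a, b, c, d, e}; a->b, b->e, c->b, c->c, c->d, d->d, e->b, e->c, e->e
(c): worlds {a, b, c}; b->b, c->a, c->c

The schema corresponds to seriality: forall x exists y Rxy.
(a): fails — world b has no successor.
(b): satisfies the condition.
(c): fails — world a has no successor.

(b)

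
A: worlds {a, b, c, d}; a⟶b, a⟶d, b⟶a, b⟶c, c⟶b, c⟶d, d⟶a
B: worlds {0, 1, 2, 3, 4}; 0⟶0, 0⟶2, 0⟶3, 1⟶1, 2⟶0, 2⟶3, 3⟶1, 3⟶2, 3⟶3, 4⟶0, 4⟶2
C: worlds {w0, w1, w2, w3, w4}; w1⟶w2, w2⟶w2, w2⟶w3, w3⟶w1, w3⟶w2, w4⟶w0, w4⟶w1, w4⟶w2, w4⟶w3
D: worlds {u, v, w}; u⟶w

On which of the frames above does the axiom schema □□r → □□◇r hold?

B, C, D

This is the axiom for a generalized confluence (Geach) condition; its first-order frame correspondent is ∀x ∀z (xR²z → ∃w (xR²w ∧ zRw)).
A: fails — aR²a but no w with aR²w and aRw.
B: ✓.
C: ✓.
D: ✓.
Valid on: B, C, D.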